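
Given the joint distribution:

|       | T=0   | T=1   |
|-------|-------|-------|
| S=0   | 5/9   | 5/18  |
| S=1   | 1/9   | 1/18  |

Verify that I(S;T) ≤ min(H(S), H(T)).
Marginal P(S) (row sums):
  P(S=0) = 5/9 + 5/18 = 5/6
  P(S=1) = 1/9 + 1/18 = 1/6
Marginal P(T) (column sums):
  P(T=0) = 5/9 + 1/9 = 2/3
  P(T=1) = 5/18 + 1/18 = 1/3

H(S) = -[(5/6)·log₂(5/6) + (1/6)·log₂(1/6)]
  = 0.2192 + 0.4308
  = 0.6500 bits
H(T) = -[(2/3)·log₂(2/3) + (1/3)·log₂(1/3)]
  = 0.3900 + 0.5283
  = 0.9183 bits
H(S,T) = -[(5/9)·log₂(5/9) + (5/18)·log₂(5/18) + (1/9)·log₂(1/9) + (1/18)·log₂(1/18)]
  = 0.4711 + 0.5133 + 0.3522 + 0.2317
  = 1.5683 bits

I(S;T) = H(S) + H(T) - H(S,T)
  = 0.6500 + 0.9183 - 1.5683
  = 0.0000 bits

min(H(S), H(T)) = min(0.6500, 0.9183) = 0.6500 bits
Since 0.0000 ≤ 0.6500, the bound is satisfied ✓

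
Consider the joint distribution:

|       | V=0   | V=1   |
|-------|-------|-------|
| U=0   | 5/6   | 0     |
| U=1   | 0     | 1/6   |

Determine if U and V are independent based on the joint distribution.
Marginal P(U) (row sums):
  P(U=0) = 5/6 + 0 = 5/6
  P(U=1) = 0 + 1/6 = 1/6
Marginal P(V) (column sums):
  P(V=0) = 5/6 + 0 = 5/6
  P(V=1) = 0 + 1/6 = 1/6

U and V are independent iff P(U=i,V=j) = P(U=i)·P(V=j) for every cell.
  P(U=0)·P(V=0) = 5/6 × 5/6 = 25/36, but P(U=0,V=0) = 5/6 ✗

No, U and V are not independent. Quantitatively, I(U;V) > 0:

H(U) = -[(5/6)·log₂(5/6) + (1/6)·log₂(1/6)]
  = 0.2192 + 0.4308
  = 0.6500 bits
H(V) = -[(5/6)·log₂(5/6) + (1/6)·log₂(1/6)]
  = 0.2192 + 0.4308
  = 0.6500 bits
H(U,V) = -[(5/6)·log₂(5/6) + (1/6)·log₂(1/6)]
  = 0.2192 + 0.4308
  = 0.6500 bits
I(U;V) = H(U) + H(V) - H(U,V) = 0.6500 + 0.6500 - 0.6500 = 0.6500 bits > 0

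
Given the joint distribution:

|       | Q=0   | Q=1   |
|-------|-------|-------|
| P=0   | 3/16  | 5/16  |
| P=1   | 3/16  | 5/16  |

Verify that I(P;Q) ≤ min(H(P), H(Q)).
Marginal P(P) (row sums):
  P(P=0) = 3/16 + 5/16 = 1/2
  P(P=1) = 3/16 + 5/16 = 1/2
Marginal P(Q) (column sums):
  P(Q=0) = 3/16 + 3/16 = 3/8
  P(Q=1) = 5/16 + 5/16 = 5/8

H(P) = -[(1/2)·log₂(1/2) + (1/2)·log₂(1/2)]
  = 0.5000 + 0.5000
  = 1.0000 bits
H(Q) = -[(3/8)·log₂(3/8) + (5/8)·log₂(5/8)]
  = 0.5306 + 0.4238
  = 0.9544 bits
H(P,Q) = -[(3/16)·log₂(3/16) + (5/16)·log₂(5/16) + (3/16)·log₂(3/16) + (5/16)·log₂(5/16)]
  = 0.4528 + 0.5244 + 0.4528 + 0.5244
  = 1.9544 bits

I(P;Q) = H(P) + H(Q) - H(P,Q)
  = 1.0000 + 0.9544 - 1.9544
  = 0.0000 bits

min(H(P), H(Q)) = min(1.0000, 0.9544) = 0.9544 bits
Since 0.0000 ≤ 0.9544, the bound is satisfied ✓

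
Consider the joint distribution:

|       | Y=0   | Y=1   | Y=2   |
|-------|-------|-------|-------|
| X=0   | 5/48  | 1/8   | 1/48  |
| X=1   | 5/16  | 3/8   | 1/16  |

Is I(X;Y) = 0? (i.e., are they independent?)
Marginal P(X) (row sums):
  P(X=0) = 5/48 + 1/8 + 1/48 = 1/4
  P(X=1) = 5/16 + 3/8 + 1/16 = 3/4
Marginal P(Y) (column sums):
  P(Y=0) = 5/48 + 5/16 = 5/12
  P(Y=1) = 1/8 + 3/8 = 1/2
  P(Y=2) = 1/48 + 1/16 = 1/12

X and Y are independent iff P(X=i,Y=j) = P(X=i)·P(Y=j) for every cell.
  P(X=0)·P(Y=0) = 1/4 × 5/12 = 5/48 = P(X=0,Y=0) ✓
  P(X=0)·P(Y=1) = 1/4 × 1/2 = 1/8 = P(X=0,Y=1) ✓
  P(X=0)·P(Y=2) = 1/4 × 1/12 = 1/48 = P(X=0,Y=2) ✓
  P(X=1)·P(Y=0) = 3/4 × 5/12 = 5/16 = P(X=1,Y=0) ✓
  P(X=1)·P(Y=1) = 3/4 × 1/2 = 3/8 = P(X=1,Y=1) ✓
  P(X=1)·P(Y=2) = 3/4 × 1/12 = 1/16 = P(X=1,Y=2) ✓

Yes, X and Y are independent: every cell factors, so I(X;Y) = 0 bits.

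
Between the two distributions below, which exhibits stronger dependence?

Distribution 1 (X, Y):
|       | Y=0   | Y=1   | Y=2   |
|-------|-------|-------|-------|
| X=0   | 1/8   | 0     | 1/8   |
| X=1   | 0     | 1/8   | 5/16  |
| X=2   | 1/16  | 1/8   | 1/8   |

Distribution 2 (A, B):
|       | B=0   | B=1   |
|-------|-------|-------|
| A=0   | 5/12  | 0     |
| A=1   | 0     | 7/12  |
Distribution 1 (X, Y):
Marginal P(X) (row sums):
  P(X=0) = 1/8 + 0 + 1/8 = 1/4
  P(X=1) = 0 + 1/8 + 5/16 = 7/16
  P(X=2) = 1/16 + 1/8 + 1/8 = 5/16
Marginal P(Y) (column sums):
  P(Y=0) = 1/8 + 0 + 1/16 = 3/16
  P(Y=1) = 0 + 1/8 + 1/8 = 1/4
  P(Y=2) = 1/8 + 5/16 + 1/8 = 9/16

H(X) = -[(1/4)·log₂(1/4) + (7/16)·log₂(7/16) + (5/16)·log₂(5/16)]
  = 0.5000 + 0.5218 + 0.5244
  = 1.5462 bits
H(Y) = -[(3/16)·log₂(3/16) + (1/4)·log₂(1/4) + (9/16)·log₂(9/16)]
  = 0.4528 + 0.5000 + 0.4669
  = 1.4197 bits
H(X,Y) = -[(1/8)·log₂(1/8) + (1/8)·log₂(1/8) + (1/8)·log₂(1/8) + (5/16)·log₂(5/16) + (1/16)·log₂(1/16) + (1/8)·log₂(1/8) + (1/8)·log₂(1/8)]
  = 0.3750 + 0.3750 + 0.3750 + 0.5244 + 0.2500 + 0.3750 + 0.3750
  = 2.6494 bits

I(X;Y) = H(X) + H(Y) - H(X,Y)
  = 1.5462 + 1.4197 - 2.6494
  = 0.3165 bits

Distribution 2 (A, B):
Marginal P(A) (row sums):
  P(A=0) = 5/12 + 0 = 5/12
  P(A=1) = 0 + 7/12 = 7/12
Marginal P(B) (column sums):
  P(B=0) = 5/12 + 0 = 5/12
  P(B=1) = 0 + 7/12 = 7/12

H(A) = -[(5/12)·log₂(5/12) + (7/12)·log₂(7/12)]
  = 0.5263 + 0.4536
  = 0.9799 bits
H(B) = -[(5/12)·log₂(5/12) + (7/12)·log₂(7/12)]
  = 0.5263 + 0.4536
  = 0.9799 bits
H(A,B) = -[(5/12)·log₂(5/12) + (7/12)·log₂(7/12)]
  = 0.5263 + 0.4536
  = 0.9799 bits

I(A;B) = H(A) + H(B) - H(A,B)
  = 0.9799 + 0.9799 - 0.9799
  = 0.9799 bits

I(A;B) = 0.9799 bits > I(X;Y) = 0.3165 bits, so (A, B) has the higher mutual information (stronger dependence).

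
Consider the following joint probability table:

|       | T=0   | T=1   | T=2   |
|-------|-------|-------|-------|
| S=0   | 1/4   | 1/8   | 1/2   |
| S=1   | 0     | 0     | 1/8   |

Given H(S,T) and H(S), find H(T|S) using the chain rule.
From the chain rule: H(S,T) = H(S) + H(T|S)
Therefore: H(T|S) = H(S,T) - H(S)

H(S,T) = -[(1/4)·log₂(1/4) + (1/8)·log₂(1/8) + (1/2)·log₂(1/2) + (1/8)·log₂(1/8)]
  = 0.5000 + 0.3750 + 0.5000 + 0.3750
  = 1.7500 bits
Marginal P(S) (row sums):
  P(S=0) = 1/4 + 1/8 + 1/2 = 7/8
  P(S=1) = 0 + 0 + 1/8 = 1/8
H(S) = -[(7/8)·log₂(7/8) + (1/8)·log₂(1/8)]
  = 0.1686 + 0.3750
  = 0.5436 bits

H(T|S) = 1.7500 - 0.5436 = 1.2064 bits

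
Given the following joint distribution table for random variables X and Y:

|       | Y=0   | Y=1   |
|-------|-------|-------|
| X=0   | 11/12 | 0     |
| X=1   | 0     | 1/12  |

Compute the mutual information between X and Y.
Marginal P(X) (row sums):
  P(X=0) = 11/12 + 0 = 11/12
  P(X=1) = 0 + 1/12 = 1/12
Marginal P(Y) (column sums):
  P(Y=0) = 11/12 + 0 = 11/12
  P(Y=1) = 0 + 1/12 = 1/12

H(X) = -[(11/12)·log₂(11/12) + (1/12)·log₂(1/12)]
  = 0.1151 + 0.2987
  = 0.4138 bits
H(Y) = -[(11/12)·log₂(11/12) + (1/12)·log₂(1/12)]
  = 0.1151 + 0.2987
  = 0.4138 bits
H(X,Y) = -[(11/12)·log₂(11/12) + (1/12)·log₂(1/12)]
  = 0.1151 + 0.2987
  = 0.4138 bits

I(X;Y) = H(X) + H(Y) - H(X,Y)
  = 0.4138 + 0.4138 - 0.4138
  = 0.4138 bits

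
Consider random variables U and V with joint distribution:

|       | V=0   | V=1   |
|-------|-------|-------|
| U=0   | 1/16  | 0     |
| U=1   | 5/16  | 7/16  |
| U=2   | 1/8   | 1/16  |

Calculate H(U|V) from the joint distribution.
Marginal P(V) (column sums):
  P(V=0) = 1/16 + 5/16 + 1/8 = 1/2
  P(V=1) = 0 + 7/16 + 1/16 = 1/2

H(U|V) = -Σ P(U,V)·log₂ P(U|V), where P(U|V) = P(U,V) / P(V)
  (cells with P(U,V) = 0 contribute 0)
  (U=0,V=0): P(U|V) = (1/16)/(1/2) = 1/8;  -(1/16)·log₂(1/8) = 0.1875
  (U=1,V=0): P(U|V) = (5/16)/(1/2) = 5/8;  -(5/16)·log₂(5/8) = 0.2119
  (U=1,V=1): P(U|V) = (7/16)/(1/2) = 7/8;  -(7/16)·log₂(7/8) = 0.0843
  (U=2,V=0): P(U|V) = (1/8)/(1/2) = 1/4;  -(1/8)·log₂(1/4) = 0.2500
  (U=2,V=1): P(U|V) = (1/16)/(1/2) = 1/8;  -(1/16)·log₂(1/8) = 0.1875
H(U|V) = 0.1875 + 0.2119 + 0.0843 + 0.2500 + 0.1875
  = 0.9212 bits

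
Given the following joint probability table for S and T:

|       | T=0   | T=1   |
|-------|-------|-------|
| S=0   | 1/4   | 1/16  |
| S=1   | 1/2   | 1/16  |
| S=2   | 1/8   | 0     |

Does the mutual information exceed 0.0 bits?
Marginal P(S) (row sums):
  P(S=0) = 1/4 + 1/16 = 5/16
  P(S=1) = 1/2 + 1/16 = 9/16
  P(S=2) = 1/8 + 0 = 1/8
Marginal P(T) (column sums):
  P(T=0) = 1/4 + 1/2 + 1/8 = 7/8
  P(T=1) = 1/16 + 1/16 + 0 = 1/8

H(S) = -[(5/16)·log₂(5/16) + (9/16)·log₂(9/16) + (1/8)·log₂(1/8)]
  = 0.5244 + 0.4669 + 0.3750
  = 1.3663 bits
H(T) = -[(7/8)·log₂(7/8) + (1/8)·log₂(1/8)]
  = 0.1686 + 0.3750
  = 0.5436 bits
H(S,T) = -[(1/4)·log₂(1/4) + (1/16)·log₂(1/16) + (1/2)·log₂(1/2) + (1/16)·log₂(1/16) + (1/8)·log₂(1/8)]
  = 0.5000 + 0.2500 + 0.5000 + 0.2500 + 0.3750
  = 1.8750 bits

I(S;T) = H(S) + H(T) - H(S,T)
  = 1.3663 + 0.5436 - 1.8750
  = 0.0349 bits

Yes. I(S;T) = 0.0349 bits, which is > 0.0 bits.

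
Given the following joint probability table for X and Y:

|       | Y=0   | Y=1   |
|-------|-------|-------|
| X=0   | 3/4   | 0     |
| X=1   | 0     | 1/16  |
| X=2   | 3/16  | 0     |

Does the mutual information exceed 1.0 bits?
Marginal P(X) (row sums):
  P(X=0) = 3/4 + 0 = 3/4
  P(X=1) = 0 + 1/16 = 1/16
  P(X=2) = 3/16 + 0 = 3/16
Marginal P(Y) (column sums):
  P(Y=0) = 3/4 + 0 + 3/16 = 15/16
  P(Y=1) = 0 + 1/16 + 0 = 1/16

H(X) = -[(3/4)·log₂(3/4) + (1/16)·log₂(1/16) + (3/16)·log₂(3/16)]
  = 0.3113 + 0.2500 + 0.4528
  = 1.0141 bits
H(Y) = -[(15/16)·log₂(15/16) + (1/16)·log₂(1/16)]
  = 0.0873 + 0.2500
  = 0.3373 bits
H(X,Y) = -[(3/4)·log₂(3/4) + (1/16)·log₂(1/16) + (3/16)·log₂(3/16)]
  = 0.3113 + 0.2500 + 0.4528
  = 1.0141 bits

I(X;Y) = H(X) + H(Y) - H(X,Y)
  = 1.0141 + 0.3373 - 1.0141
  = 0.3373 bits

No. I(X;Y) = 0.3373 bits, which is ≤ 1.0 bits.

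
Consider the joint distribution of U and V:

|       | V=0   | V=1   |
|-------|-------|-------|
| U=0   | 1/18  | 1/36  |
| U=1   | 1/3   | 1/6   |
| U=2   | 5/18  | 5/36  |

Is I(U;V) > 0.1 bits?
Marginal P(U) (row sums):
  P(U=0) = 1/18 + 1/36 = 1/12
  P(U=1) = 1/3 + 1/6 = 1/2
  P(U=2) = 5/18 + 5/36 = 5/12
Marginal P(V) (column sums):
  P(V=0) = 1/18 + 1/3 + 5/18 = 2/3
  P(V=1) = 1/36 + 1/6 + 5/36 = 1/3

H(U) = -[(1/12)·log₂(1/12) + (1/2)·log₂(1/2) + (5/12)·log₂(5/12)]
  = 0.2987 + 0.5000 + 0.5263
  = 1.3250 bits
H(V) = -[(2/3)·log₂(2/3) + (1/3)·log₂(1/3)]
  = 0.3900 + 0.5283
  = 0.9183 bits
H(U,V) = -[(1/18)·log₂(1/18) + (1/36)·log₂(1/36) + (1/3)·log₂(1/3) + (1/6)·log₂(1/6) + (5/18)·log₂(5/18) + (5/36)·log₂(5/36)]
  = 0.2317 + 0.1436 + 0.5283 + 0.4308 + 0.5133 + 0.3956
  = 2.2433 bits

I(U;V) = H(U) + H(V) - H(U,V)
  = 1.3250 + 0.9183 - 2.2433
  = 0.0000 bits

No. I(U;V) = 0.0000 bits, which is ≤ 0.1 bits.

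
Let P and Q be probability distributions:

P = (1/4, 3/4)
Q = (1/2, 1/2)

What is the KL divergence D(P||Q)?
D(P||Q) = Σ P(i) log₂(P(i)/Q(i))
  i=0: (1/4) × log₂((1/4)/(1/2)) = (1/4) × log₂(1/2) = -0.2500
  i=1: (3/4) × log₂((3/4)/(1/2)) = (3/4) × log₂(3/2) = 0.4387
D(P||Q) = -0.2500 + 0.4387
  = 0.1887 bits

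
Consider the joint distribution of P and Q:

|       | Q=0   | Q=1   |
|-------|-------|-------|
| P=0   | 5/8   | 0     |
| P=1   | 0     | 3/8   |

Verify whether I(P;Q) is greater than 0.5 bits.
Marginal P(P) (row sums):
  P(P=0) = 5/8 + 0 = 5/8
  P(P=1) = 0 + 3/8 = 3/8
Marginal P(Q) (column sums):
  P(Q=0) = 5/8 + 0 = 5/8
  P(Q=1) = 0 + 3/8 = 3/8

H(P) = -[(5/8)·log₂(5/8) + (3/8)·log₂(3/8)]
  = 0.4238 + 0.5306
  = 0.9544 bits
H(Q) = -[(5/8)·log₂(5/8) + (3/8)·log₂(3/8)]
  = 0.4238 + 0.5306
  = 0.9544 bits
H(P,Q) = -[(5/8)·log₂(5/8) + (3/8)·log₂(3/8)]
  = 0.4238 + 0.5306
  = 0.9544 bits

I(P;Q) = H(P) + H(Q) - H(P,Q)
  = 0.9544 + 0.9544 - 0.9544
  = 0.9544 bits

Yes. I(P;Q) = 0.9544 bits, which is > 0.5 bits.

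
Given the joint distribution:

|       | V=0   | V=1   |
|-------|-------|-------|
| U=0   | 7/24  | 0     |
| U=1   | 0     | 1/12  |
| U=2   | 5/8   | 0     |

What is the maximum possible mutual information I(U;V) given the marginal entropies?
The upper bound on mutual information is I(U;V) ≤ min(H(U), H(V)).

Marginal P(U) (row sums):
  P(U=0) = 7/24 + 0 = 7/24
  P(U=1) = 0 + 1/12 = 1/12
  P(U=2) = 5/8 + 0 = 5/8
Marginal P(V) (column sums):
  P(V=0) = 7/24 + 0 + 5/8 = 11/12
  P(V=1) = 0 + 1/12 + 0 = 1/12

H(U) = -[(7/24)·log₂(7/24) + (1/12)·log₂(1/12) + (5/8)·log₂(5/8)]
  = 0.5185 + 0.2987 + 0.4238
  = 1.2410 bits
H(V) = -[(11/12)·log₂(11/12) + (1/12)·log₂(1/12)]
  = 0.1151 + 0.2987
  = 0.4138 bits

Maximum possible I(U;V) = min(1.2410, 0.4138) = 0.4138 bits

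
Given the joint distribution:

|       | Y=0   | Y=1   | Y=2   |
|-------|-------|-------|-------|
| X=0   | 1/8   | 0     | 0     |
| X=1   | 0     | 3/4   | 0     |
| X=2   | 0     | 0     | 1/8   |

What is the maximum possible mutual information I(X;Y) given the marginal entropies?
The upper bound on mutual information is I(X;Y) ≤ min(H(X), H(Y)).

Marginal P(X) (row sums):
  P(X=0) = 1/8 + 0 + 0 = 1/8
  P(X=1) = 0 + 3/4 + 0 = 3/4
  P(X=2) = 0 + 0 + 1/8 = 1/8
Marginal P(Y) (column sums):
  P(Y=0) = 1/8 + 0 + 0 = 1/8
  P(Y=1) = 0 + 3/4 + 0 = 3/4
  P(Y=2) = 0 + 0 + 1/8 = 1/8

H(X) = -[(1/8)·log₂(1/8) + (3/4)·log₂(3/4) + (1/8)·log₂(1/8)]
  = 0.3750 + 0.3113 + 0.3750
  = 1.0613 bits
H(Y) = -[(1/8)·log₂(1/8) + (3/4)·log₂(3/4) + (1/8)·log₂(1/8)]
  = 0.3750 + 0.3113 + 0.3750
  = 1.0613 bits

Maximum possible I(X;Y) = min(1.0613, 1.0613) = 1.0613 bits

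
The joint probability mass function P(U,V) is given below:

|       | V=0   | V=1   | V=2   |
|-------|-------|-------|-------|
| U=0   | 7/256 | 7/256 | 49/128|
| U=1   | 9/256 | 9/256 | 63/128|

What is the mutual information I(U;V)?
Marginal P(U) (row sums):
  P(U=0) = 7/256 + 7/256 + 49/128 = 7/16
  P(U=1) = 9/256 + 9/256 + 63/128 = 9/16
Marginal P(V) (column sums):
  P(V=0) = 7/256 + 9/256 = 1/16
  P(V=1) = 7/256 + 9/256 = 1/16
  P(V=2) = 49/128 + 63/128 = 7/8

H(U) = -[(7/16)·log₂(7/16) + (9/16)·log₂(9/16)]
  = 0.5218 + 0.4669
  = 0.9887 bits
H(V) = -[(1/16)·log₂(1/16) + (1/16)·log₂(1/16) + (7/8)·log₂(7/8)]
  = 0.2500 + 0.2500 + 0.1686
  = 0.6686 bits
H(U,V) = -[(7/256)·log₂(7/256) + (7/256)·log₂(7/256) + (49/128)·log₂(49/128) + (9/256)·log₂(9/256) + (9/256)·log₂(9/256) + (63/128)·log₂(63/128)]
  = 0.1420 + 0.1420 + 0.5303 + 0.1698 + 0.1698 + 0.5034
  = 1.6573 bits

I(U;V) = H(U) + H(V) - H(U,V)
  = 0.9887 + 0.6686 - 1.6573
  = 0.0000 bits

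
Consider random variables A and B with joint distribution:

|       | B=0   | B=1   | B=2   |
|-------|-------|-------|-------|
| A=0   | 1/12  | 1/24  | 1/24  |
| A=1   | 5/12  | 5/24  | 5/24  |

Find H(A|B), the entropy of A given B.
Marginal P(B) (column sums):
  P(B=0) = 1/12 + 5/12 = 1/2
  P(B=1) = 1/24 + 5/24 = 1/4
  P(B=2) = 1/24 + 5/24 = 1/4

H(A|B) = -Σ P(A,B)·log₂ P(A|B), where P(A|B) = P(A,B) / P(B)
  (A=0,B=0): P(A|B) = (1/12)/(1/2) = 1/6;  -(1/12)·log₂(1/6) = 0.2154
  (A=0,B=1): P(A|B) = (1/24)/(1/4) = 1/6;  -(1/24)·log₂(1/6) = 0.1077
  (A=0,B=2): P(A|B) = (1/24)/(1/4) = 1/6;  -(1/24)·log₂(1/6) = 0.1077
  (A=1,B=0): P(A|B) = (5/12)/(1/2) = 5/6;  -(5/12)·log₂(5/6) = 0.1096
  (A=1,B=1): P(A|B) = (5/24)/(1/4) = 5/6;  -(5/24)·log₂(5/6) = 0.0548
  (A=1,B=2): P(A|B) = (5/24)/(1/4) = 5/6;  -(5/24)·log₂(5/6) = 0.0548
H(A|B) = 0.2154 + 0.1077 + 0.1077 + 0.1096 + 0.0548 + 0.0548
  = 0.6500 bits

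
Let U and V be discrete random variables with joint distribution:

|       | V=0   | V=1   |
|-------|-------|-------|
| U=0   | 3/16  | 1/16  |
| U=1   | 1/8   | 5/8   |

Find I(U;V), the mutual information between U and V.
Marginal P(U) (row sums):
  P(U=0) = 3/16 + 1/16 = 1/4
  P(U=1) = 1/8 + 5/8 = 3/4
Marginal P(V) (column sums):
  P(V=0) = 3/16 + 1/8 = 5/16
  P(V=1) = 1/16 + 5/8 = 11/16

H(U) = -[(1/4)·log₂(1/4) + (3/4)·log₂(3/4)]
  = 0.5000 + 0.3113
  = 0.8113 bits
H(V) = -[(5/16)·log₂(5/16) + (11/16)·log₂(11/16)]
  = 0.5244 + 0.3716
  = 0.8960 bits
H(U,V) = -[(3/16)·log₂(3/16) + (1/16)·log₂(1/16) + (1/8)·log₂(1/8) + (5/8)·log₂(5/8)]
  = 0.4528 + 0.2500 + 0.3750 + 0.4238
  = 1.5016 bits

I(U;V) = H(U) + H(V) - H(U,V)
  = 0.8113 + 0.8960 - 1.5016
  = 0.2057 bits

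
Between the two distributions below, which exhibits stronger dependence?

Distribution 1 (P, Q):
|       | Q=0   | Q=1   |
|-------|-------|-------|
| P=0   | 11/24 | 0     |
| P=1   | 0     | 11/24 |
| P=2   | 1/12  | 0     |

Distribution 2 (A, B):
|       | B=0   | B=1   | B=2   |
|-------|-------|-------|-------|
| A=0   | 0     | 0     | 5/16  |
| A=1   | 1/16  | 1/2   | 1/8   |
Distribution 1 (P, Q):
Marginal P(P) (row sums):
  P(P=0) = 11/24 + 0 = 11/24
  P(P=1) = 0 + 11/24 = 11/24
  P(P=2) = 1/12 + 0 = 1/12
Marginal P(Q) (column sums):
  P(Q=0) = 11/24 + 0 + 1/12 = 13/24
  P(Q=1) = 0 + 11/24 + 0 = 11/24

H(P) = -[(11/24)·log₂(11/24) + (11/24)·log₂(11/24) + (1/12)·log₂(1/12)]
  = 0.5159 + 0.5159 + 0.2987
  = 1.3305 bits
H(Q) = -[(13/24)·log₂(13/24) + (11/24)·log₂(11/24)]
  = 0.4791 + 0.5159
  = 0.9950 bits
H(P,Q) = -[(11/24)·log₂(11/24) + (11/24)·log₂(11/24) + (1/12)·log₂(1/12)]
  = 0.5159 + 0.5159 + 0.2987
  = 1.3305 bits

I(P;Q) = H(P) + H(Q) - H(P,Q)
  = 1.3305 + 0.9950 - 1.3305
  = 0.9950 bits

Distribution 2 (A, B):
Marginal P(A) (row sums):
  P(A=0) = 0 + 0 + 5/16 = 5/16
  P(A=1) = 1/16 + 1/2 + 1/8 = 11/16
Marginal P(B) (column sums):
  P(B=0) = 0 + 1/16 = 1/16
  P(B=1) = 0 + 1/2 = 1/2
  P(B=2) = 5/16 + 1/8 = 7/16

H(A) = -[(5/16)·log₂(5/16) + (11/16)·log₂(11/16)]
  = 0.5244 + 0.3716
  = 0.8960 bits
H(B) = -[(1/16)·log₂(1/16) + (1/2)·log₂(1/2) + (7/16)·log₂(7/16)]
  = 0.2500 + 0.5000 + 0.5218
  = 1.2718 bits
H(A,B) = -[(5/16)·log₂(5/16) + (1/16)·log₂(1/16) + (1/2)·log₂(1/2) + (1/8)·log₂(1/8)]
  = 0.5244 + 0.2500 + 0.5000 + 0.3750
  = 1.6494 bits

I(A;B) = H(A) + H(B) - H(A,B)
  = 0.8960 + 1.2718 - 1.6494
  = 0.5184 bits

I(P;Q) = 0.9950 bits > I(A;B) = 0.5184 bits, so (P, Q) has the higher mutual information (stronger dependence).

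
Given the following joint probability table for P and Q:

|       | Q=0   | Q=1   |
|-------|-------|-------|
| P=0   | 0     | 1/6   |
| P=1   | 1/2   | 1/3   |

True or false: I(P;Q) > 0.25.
Marginal P(P) (row sums):
  P(P=0) = 0 + 1/6 = 1/6
  P(P=1) = 1/2 + 1/3 = 5/6
Marginal P(Q) (column sums):
  P(Q=0) = 0 + 1/2 = 1/2
  P(Q=1) = 1/6 + 1/3 = 1/2

H(P) = -[(1/6)·log₂(1/6) + (5/6)·log₂(5/6)]
  = 0.4308 + 0.2192
  = 0.6500 bits
H(Q) = -[(1/2)·log₂(1/2) + (1/2)·log₂(1/2)]
  = 0.5000 + 0.5000
  = 1.0000 bits
H(P,Q) = -[(1/6)·log₂(1/6) + (1/2)·log₂(1/2) + (1/3)·log₂(1/3)]
  = 0.4308 + 0.5000 + 0.5283
  = 1.4591 bits

I(P;Q) = H(P) + H(Q) - H(P,Q)
  = 0.6500 + 1.0000 - 1.4591
  = 0.1909 bits

False. I(P;Q) = 0.1909 bits, which is ≤ 0.25 bits.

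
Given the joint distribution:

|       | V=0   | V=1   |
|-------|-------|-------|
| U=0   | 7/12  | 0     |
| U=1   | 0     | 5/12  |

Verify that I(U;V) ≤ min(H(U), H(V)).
Marginal P(U) (row sums):
  P(U=0) = 7/12 + 0 = 7/12
  P(U=1) = 0 + 5/12 = 5/12
Marginal P(V) (column sums):
  P(V=0) = 7/12 + 0 = 7/12
  P(V=1) = 0 + 5/12 = 5/12

H(U) = -[(7/12)·log₂(7/12) + (5/12)·log₂(5/12)]
  = 0.4536 + 0.5263
  = 0.9799 bits
H(V) = -[(7/12)·log₂(7/12) + (5/12)·log₂(5/12)]
  = 0.4536 + 0.5263
  = 0.9799 bits
H(U,V) = -[(7/12)·log₂(7/12) + (5/12)·log₂(5/12)]
  = 0.4536 + 0.5263
  = 0.9799 bits

I(U;V) = H(U) + H(V) - H(U,V)
  = 0.9799 + 0.9799 - 0.9799
  = 0.9799 bits

min(H(U), H(V)) = min(0.9799, 0.9799) = 0.9799 bits
Since 0.9799 ≤ 0.9799, the bound is satisfied ✓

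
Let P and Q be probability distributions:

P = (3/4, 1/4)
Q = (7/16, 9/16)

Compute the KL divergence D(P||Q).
D(P||Q) = Σ P(i) log₂(P(i)/Q(i))
  i=0: (3/4) × log₂((3/4)/(7/16)) = (3/4) × log₂(12/7) = 0.5832
  i=1: (1/4) × log₂((1/4)/(9/16)) = (1/4) × log₂(4/9) = -0.2925
D(P||Q) = 0.5832 - 0.2925
  = 0.2907 bits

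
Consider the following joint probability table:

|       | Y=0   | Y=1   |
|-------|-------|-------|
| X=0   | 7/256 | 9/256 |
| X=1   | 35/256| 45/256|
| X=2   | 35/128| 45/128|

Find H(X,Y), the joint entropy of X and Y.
H(X,Y) = -Σ P(X,Y) log₂ P(X,Y), summed over the non-zero cells:
H(X,Y) = -[(7/256)·log₂(7/256) + (9/256)·log₂(9/256) + (35/256)·log₂(35/256) + (45/256)·log₂(45/256) + (35/128)·log₂(35/128) + (45/128)·log₂(45/128)]
  = 0.1420 + 0.1698 + 0.3925 + 0.4409 + 0.5115 + 0.5302
  = 2.1869 bits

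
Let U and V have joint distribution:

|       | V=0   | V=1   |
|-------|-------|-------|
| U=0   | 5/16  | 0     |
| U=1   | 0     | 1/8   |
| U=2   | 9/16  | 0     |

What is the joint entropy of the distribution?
H(U,V) = -Σ P(U,V) log₂ P(U,V), summed over the non-zero cells:
H(U,V) = -[(5/16)·log₂(5/16) + (1/8)·log₂(1/8) + (9/16)·log₂(9/16)]
  = 0.5244 + 0.3750 + 0.4669
  = 1.3663 bits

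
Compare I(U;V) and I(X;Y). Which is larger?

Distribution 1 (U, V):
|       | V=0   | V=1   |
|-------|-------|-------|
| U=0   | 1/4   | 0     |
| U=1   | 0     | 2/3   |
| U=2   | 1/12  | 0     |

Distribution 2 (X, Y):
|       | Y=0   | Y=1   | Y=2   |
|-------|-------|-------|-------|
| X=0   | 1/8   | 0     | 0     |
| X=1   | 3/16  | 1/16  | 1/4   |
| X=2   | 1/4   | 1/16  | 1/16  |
Distribution 1 (U, V):
Marginal P(U) (row sums):
  P(U=0) = 1/4 + 0 = 1/4
  P(U=1) = 0 + 2/3 = 2/3
  P(U=2) = 1/12 + 0 = 1/12
Marginal P(V) (column sums):
  P(V=0) = 1/4 + 0 + 1/12 = 1/3
  P(V=1) = 0 + 2/3 + 0 = 2/3

H(U) = -[(1/4)·log₂(1/4) + (2/3)·log₂(2/3) + (1/12)·log₂(1/12)]
  = 0.5000 + 0.3900 + 0.2987
  = 1.1887 bits
H(V) = -[(1/3)·log₂(1/3) + (2/3)·log₂(2/3)]
  = 0.5283 + 0.3900
  = 0.9183 bits
H(U,V) = -[(1/4)·log₂(1/4) + (2/3)·log₂(2/3) + (1/12)·log₂(1/12)]
  = 0.5000 + 0.3900 + 0.2987
  = 1.1887 bits

I(U;V) = H(U) + H(V) - H(U,V)
  = 1.1887 + 0.9183 - 1.1887
  = 0.9183 bits

Distribution 2 (X, Y):
Marginal P(X) (row sums):
  P(X=0) = 1/8 + 0 + 0 = 1/8
  P(X=1) = 3/16 + 1/16 + 1/4 = 1/2
  P(X=2) = 1/4 + 1/16 + 1/16 = 3/8
Marginal P(Y) (column sums):
  P(Y=0) = 1/8 + 3/16 + 1/4 = 9/16
  P(Y=1) = 0 + 1/16 + 1/16 = 1/8
  P(Y=2) = 0 + 1/4 + 1/16 = 5/16

H(X) = -[(1/8)·log₂(1/8) + (1/2)·log₂(1/2) + (3/8)·log₂(3/8)]
  = 0.3750 + 0.5000 + 0.5306
  = 1.4056 bits
H(Y) = -[(9/16)·log₂(9/16) + (1/8)·log₂(1/8) + (5/16)·log₂(5/16)]
  = 0.4669 + 0.3750 + 0.5244
  = 1.3663 bits
H(X,Y) = -[(1/8)·log₂(1/8) + (3/16)·log₂(3/16) + (1/16)·log₂(1/16) + (1/4)·log₂(1/4) + (1/4)·log₂(1/4) + (1/16)·log₂(1/16) + (1/16)·log₂(1/16)]
  = 0.3750 + 0.4528 + 0.2500 + 0.5000 + 0.5000 + 0.2500 + 0.2500
  = 2.5778 bits

I(X;Y) = H(X) + H(Y) - H(X,Y)
  = 1.4056 + 1.3663 - 2.5778
  = 0.1941 bits

I(U;V) = 0.9183 bits > I(X;Y) = 0.1941 bits, so (U, V) has the higher mutual information (stronger dependence).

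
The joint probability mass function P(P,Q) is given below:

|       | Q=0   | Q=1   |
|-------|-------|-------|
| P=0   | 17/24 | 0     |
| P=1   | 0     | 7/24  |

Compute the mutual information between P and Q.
Marginal P(P) (row sums):
  P(P=0) = 17/24 + 0 = 17/24
  P(P=1) = 0 + 7/24 = 7/24
Marginal P(Q) (column sums):
  P(Q=0) = 17/24 + 0 = 17/24
  P(Q=1) = 0 + 7/24 = 7/24

H(P) = -[(17/24)·log₂(17/24) + (7/24)·log₂(7/24)]
  = 0.3524 + 0.5185
  = 0.8709 bits
H(Q) = -[(17/24)·log₂(17/24) + (7/24)·log₂(7/24)]
  = 0.3524 + 0.5185
  = 0.8709 bits
H(P,Q) = -[(17/24)·log₂(17/24) + (7/24)·log₂(7/24)]
  = 0.3524 + 0.5185
  = 0.8709 bits

I(P;Q) = H(P) + H(Q) - H(P,Q)
  = 0.8709 + 0.8709 - 0.8709
  = 0.8709 bits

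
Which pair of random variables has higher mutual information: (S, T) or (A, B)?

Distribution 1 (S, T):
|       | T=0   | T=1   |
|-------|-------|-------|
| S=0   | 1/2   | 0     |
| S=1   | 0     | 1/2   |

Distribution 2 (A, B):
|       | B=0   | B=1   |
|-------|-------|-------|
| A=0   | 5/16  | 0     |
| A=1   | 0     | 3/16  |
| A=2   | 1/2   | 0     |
Distribution 1 (S, T):
Marginal P(S) (row sums):
  P(S=0) = 1/2 + 0 = 1/2
  P(S=1) = 0 + 1/2 = 1/2
Marginal P(T) (column sums):
  P(T=0) = 1/2 + 0 = 1/2
  P(T=1) = 0 + 1/2 = 1/2

H(S) = -[(1/2)·log₂(1/2) + (1/2)·log₂(1/2)]
  = 0.5000 + 0.5000
  = 1.0000 bits
H(T) = -[(1/2)·log₂(1/2) + (1/2)·log₂(1/2)]
  = 0.5000 + 0.5000
  = 1.0000 bits
H(S,T) = -[(1/2)·log₂(1/2) + (1/2)·log₂(1/2)]
  = 0.5000 + 0.5000
  = 1.0000 bits

I(S;T) = H(S) + H(T) - H(S,T)
  = 1.0000 + 1.0000 - 1.0000
  = 1.0000 bits

Distribution 2 (A, B):
Marginal P(A) (row sums):
  P(A=0) = 5/16 + 0 = 5/16
  P(A=1) = 0 + 3/16 = 3/16
  P(A=2) = 1/2 + 0 = 1/2
Marginal P(B) (column sums):
  P(B=0) = 5/16 + 0 + 1/2 = 13/16
  P(B=1) = 0 + 3/16 + 0 = 3/16

H(A) = -[(5/16)·log₂(5/16) + (3/16)·log₂(3/16) + (1/2)·log₂(1/2)]
  = 0.5244 + 0.4528 + 0.5000
  = 1.4772 bits
H(B) = -[(13/16)·log₂(13/16) + (3/16)·log₂(3/16)]
  = 0.2434 + 0.4528
  = 0.6962 bits
H(A,B) = -[(5/16)·log₂(5/16) + (3/16)·log₂(3/16) + (1/2)·log₂(1/2)]
  = 0.5244 + 0.4528 + 0.5000
  = 1.4772 bits

I(A;B) = H(A) + H(B) - H(A,B)
  = 1.4772 + 0.6962 - 1.4772
  = 0.6962 bits

I(S;T) = 1.0000 bits > I(A;B) = 0.6962 bits, so (S, T) has the higher mutual information (stronger dependence).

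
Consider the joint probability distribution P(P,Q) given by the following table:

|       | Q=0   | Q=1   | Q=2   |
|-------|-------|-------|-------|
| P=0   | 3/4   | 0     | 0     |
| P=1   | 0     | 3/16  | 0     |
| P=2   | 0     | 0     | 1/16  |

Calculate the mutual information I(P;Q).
Marginal P(P) (row sums):
  P(P=0) = 3/4 + 0 + 0 = 3/4
  P(P=1) = 0 + 3/16 + 0 = 3/16
  P(P=2) = 0 + 0 + 1/16 = 1/16
Marginal P(Q) (column sums):
  P(Q=0) = 3/4 + 0 + 0 = 3/4
  P(Q=1) = 0 + 3/16 + 0 = 3/16
  P(Q=2) = 0 + 0 + 1/16 = 1/16

H(P) = -[(3/4)·log₂(3/4) + (3/16)·log₂(3/16) + (1/16)·log₂(1/16)]
  = 0.3113 + 0.4528 + 0.2500
  = 1.0141 bits
H(Q) = -[(3/4)·log₂(3/4) + (3/16)·log₂(3/16) + (1/16)·log₂(1/16)]
  = 0.3113 + 0.4528 + 0.2500
  = 1.0141 bits
H(P,Q) = -[(3/4)·log₂(3/4) + (3/16)·log₂(3/16) + (1/16)·log₂(1/16)]
  = 0.3113 + 0.4528 + 0.2500
  = 1.0141 bits

I(P;Q) = H(P) + H(Q) - H(P,Q)
  = 1.0141 + 1.0141 - 1.0141
  = 1.0141 bits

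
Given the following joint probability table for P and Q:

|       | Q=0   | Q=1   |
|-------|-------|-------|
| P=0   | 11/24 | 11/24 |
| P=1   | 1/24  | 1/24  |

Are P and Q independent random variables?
Marginal P(P) (row sums):
  P(P=0) = 11/24 + 11/24 = 11/12
  P(P=1) = 1/24 + 1/24 = 1/12
Marginal P(Q) (column sums):
  P(Q=0) = 11/24 + 1/24 = 1/2
  P(Q=1) = 11/24 + 1/24 = 1/2

P and Q are independent iff P(P=i,Q=j) = P(P=i)·P(Q=j) for every cell.
  P(P=0)·P(Q=0) = 11/12 × 1/2 = 11/24 = P(P=0,Q=0) ✓
  P(P=0)·P(Q=1) = 11/12 × 1/2 = 11/24 = P(P=0,Q=1) ✓
  P(P=1)·P(Q=0) = 1/12 × 1/2 = 1/24 = P(P=1,Q=0) ✓
  P(P=1)·P(Q=1) = 1/12 × 1/2 = 1/24 = P(P=1,Q=1) ✓

Yes, P and Q are independent: every cell factors, so I(P;Q) = 0 bits.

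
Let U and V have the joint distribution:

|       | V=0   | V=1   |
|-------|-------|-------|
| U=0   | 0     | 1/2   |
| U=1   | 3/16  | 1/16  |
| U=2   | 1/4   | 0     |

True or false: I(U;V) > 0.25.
Marginal P(U) (row sums):
  P(U=0) = 0 + 1/2 = 1/2
  P(U=1) = 3/16 + 1/16 = 1/4
  P(U=2) = 1/4 + 0 = 1/4
Marginal P(V) (column sums):
  P(V=0) = 0 + 3/16 + 1/4 = 7/16
  P(V=1) = 1/2 + 1/16 + 0 = 9/16

H(U) = -[(1/2)·log₂(1/2) + (1/4)·log₂(1/4) + (1/4)·log₂(1/4)]
  = 0.5000 + 0.5000 + 0.5000
  = 1.5000 bits
H(V) = -[(7/16)·log₂(7/16) + (9/16)·log₂(9/16)]
  = 0.5218 + 0.4669
  = 0.9887 bits
H(U,V) = -[(1/2)·log₂(1/2) + (3/16)·log₂(3/16) + (1/16)·log₂(1/16) + (1/4)·log₂(1/4)]
  = 0.5000 + 0.4528 + 0.2500 + 0.5000
  = 1.7028 bits

I(U;V) = H(U) + H(V) - H(U,V)
  = 1.5000 + 0.9887 - 1.7028
  = 0.7859 bits

True. I(U;V) = 0.7859 bits, which is > 0.25 bits.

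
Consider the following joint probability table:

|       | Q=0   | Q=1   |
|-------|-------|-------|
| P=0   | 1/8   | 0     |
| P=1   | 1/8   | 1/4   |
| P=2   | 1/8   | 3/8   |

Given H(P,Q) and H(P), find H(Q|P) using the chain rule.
From the chain rule: H(P,Q) = H(P) + H(Q|P)
Therefore: H(Q|P) = H(P,Q) - H(P)

H(P,Q) = -[(1/8)·log₂(1/8) + (1/8)·log₂(1/8) + (1/4)·log₂(1/4) + (1/8)·log₂(1/8) + (3/8)·log₂(3/8)]
  = 0.3750 + 0.3750 + 0.5000 + 0.3750 + 0.5306
  = 2.1556 bits
Marginal P(P) (row sums):
  P(P=0) = 1/8 + 0 = 1/8
  P(P=1) = 1/8 + 1/4 = 3/8
  P(P=2) = 1/8 + 3/8 = 1/2
H(P) = -[(1/8)·log₂(1/8) + (3/8)·log₂(3/8) + (1/2)·log₂(1/2)]
  = 0.3750 + 0.5306 + 0.5000
  = 1.4056 bits

H(Q|P) = 2.1556 - 1.4056 = 0.7500 bits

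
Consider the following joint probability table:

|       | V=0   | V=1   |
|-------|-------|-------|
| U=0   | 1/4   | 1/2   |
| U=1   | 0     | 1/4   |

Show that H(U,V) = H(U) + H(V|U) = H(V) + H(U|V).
Marginal P(U) (row sums):
  P(U=0) = 1/4 + 1/2 = 3/4
  P(U=1) = 0 + 1/4 = 1/4
Marginal P(V) (column sums):
  P(V=0) = 1/4 + 0 = 1/4
  P(V=1) = 1/2 + 1/4 = 3/4

Decomposition 1: H(U) + H(V|U)
H(U) = -[(3/4)·log₂(3/4) + (1/4)·log₂(1/4)]
  = 0.3113 + 0.5000
  = 0.8113 bits
H(V|U) = -Σ P(U,V)·log₂ P(V|U), where P(V|U) = P(U,V) / P(U)
  (cells with P(U,V) = 0 contribute 0)
  (U=0,V=0): P(V|U) = (1/4)/(3/4) = 1/3;  -(1/4)·log₂(1/3) = 0.3962
  (U=0,V=1): P(V|U) = (1/2)/(3/4) = 2/3;  -(1/2)·log₂(2/3) = 0.2925
  (U=1,V=1): P(V|U) = (1/4)/(1/4) = 1;  -(1/4)·log₂(1) = 0.0000
H(V|U) = 0.3962 + 0.2925 + 0.0000
  = 0.6887 bits
H(U) + H(V|U) = 0.8113 + 0.6887 = 1.5000 bits

Decomposition 2: H(V) + H(U|V)
H(V) = -[(1/4)·log₂(1/4) + (3/4)·log₂(3/4)]
  = 0.5000 + 0.3113
  = 0.8113 bits
H(U|V) = -Σ P(U,V)·log₂ P(U|V), where P(U|V) = P(U,V) / P(V)
  (cells with P(U,V) = 0 contribute 0)
  (U=0,V=0): P(U|V) = (1/4)/(1/4) = 1;  -(1/4)·log₂(1) = 0.0000
  (U=0,V=1): P(U|V) = (1/2)/(3/4) = 2/3;  -(1/2)·log₂(2/3) = 0.2925
  (U=1,V=1): P(U|V) = (1/4)/(3/4) = 1/3;  -(1/4)·log₂(1/3) = 0.3962
H(U|V) = 0.0000 + 0.2925 + 0.3962
  = 0.6887 bits
H(V) + H(U|V) = 0.8113 + 0.6887 = 1.5000 bits

Direct computation of the joint entropy:
H(U,V) = -[(1/4)·log₂(1/4) + (1/2)·log₂(1/2) + (1/4)·log₂(1/4)]
  = 0.5000 + 0.5000 + 0.5000
  = 1.5000 bits

All three agree: H(U,V) = 1.5000 bits ✓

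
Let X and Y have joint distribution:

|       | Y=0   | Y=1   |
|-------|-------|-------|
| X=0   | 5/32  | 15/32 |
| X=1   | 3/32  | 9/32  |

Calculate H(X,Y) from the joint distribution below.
H(X,Y) = -Σ P(X,Y) log₂ P(X,Y), summed over the non-zero cells:
H(X,Y) = -[(5/32)·log₂(5/32) + (15/32)·log₂(15/32) + (3/32)·log₂(3/32) + (9/32)·log₂(9/32)]
  = 0.4184 + 0.5124 + 0.3202 + 0.5147
  = 1.7657 bits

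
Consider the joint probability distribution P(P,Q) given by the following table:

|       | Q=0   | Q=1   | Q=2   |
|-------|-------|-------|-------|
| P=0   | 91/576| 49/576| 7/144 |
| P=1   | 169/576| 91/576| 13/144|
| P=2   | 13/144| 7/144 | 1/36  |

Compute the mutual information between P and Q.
Marginal P(P) (row sums):
  P(P=0) = 91/576 + 49/576 + 7/144 = 7/24
  P(P=1) = 169/576 + 91/576 + 13/144 = 13/24
  P(P=2) = 13/144 + 7/144 + 1/36 = 1/6
Marginal P(Q) (column sums):
  P(Q=0) = 91/576 + 169/576 + 13/144 = 13/24
  P(Q=1) = 49/576 + 91/576 + 7/144 = 7/24
  P(Q=2) = 7/144 + 13/144 + 1/36 = 1/6

H(P) = -[(7/24)·log₂(7/24) + (13/24)·log₂(13/24) + (1/6)·log₂(1/6)]
  = 0.5185 + 0.4791 + 0.4308
  = 1.4284 bits
H(Q) = -[(13/24)·log₂(13/24) + (7/24)·log₂(7/24) + (1/6)·log₂(1/6)]
  = 0.4791 + 0.5185 + 0.4308
  = 1.4284 bits
H(P,Q) = -[(91/576)·log₂(91/576) + (49/576)·log₂(49/576) + (7/144)·log₂(7/144) + (169/576)·log₂(169/576) + (91/576)·log₂(91/576) + (13/144)·log₂(13/144) + (13/144)·log₂(13/144) + (7/144)·log₂(7/144) + (1/36)·log₂(1/36)]
  = 0.4206 + 0.3024 + 0.2121 + 0.5190 + 0.4206 + 0.3132 + 0.3132 + 0.2121 + 0.1436
  = 2.8568 bits

I(P;Q) = H(P) + H(Q) - H(P,Q)
  = 1.4284 + 1.4284 - 2.8568
  = 0.0000 bits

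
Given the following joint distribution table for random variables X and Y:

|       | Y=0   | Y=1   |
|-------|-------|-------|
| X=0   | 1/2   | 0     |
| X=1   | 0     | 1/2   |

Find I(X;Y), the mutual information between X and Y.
Marginal P(X) (row sums):
  P(X=0) = 1/2 + 0 = 1/2
  P(X=1) = 0 + 1/2 = 1/2
Marginal P(Y) (column sums):
  P(Y=0) = 1/2 + 0 = 1/2
  P(Y=1) = 0 + 1/2 = 1/2

H(X) = -[(1/2)·log₂(1/2) + (1/2)·log₂(1/2)]
  = 0.5000 + 0.5000
  = 1.0000 bits
H(Y) = -[(1/2)·log₂(1/2) + (1/2)·log₂(1/2)]
  = 0.5000 + 0.5000
  = 1.0000 bits
H(X,Y) = -[(1/2)·log₂(1/2) + (1/2)·log₂(1/2)]
  = 0.5000 + 0.5000
  = 1.0000 bits

I(X;Y) = H(X) + H(Y) - H(X,Y)
  = 1.0000 + 1.0000 - 1.0000
  = 1.0000 bits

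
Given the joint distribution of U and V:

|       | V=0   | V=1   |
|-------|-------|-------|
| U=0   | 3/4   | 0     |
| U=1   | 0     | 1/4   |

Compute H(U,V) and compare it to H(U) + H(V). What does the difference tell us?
Marginal P(U) (row sums):
  P(U=0) = 3/4 + 0 = 3/4
  P(U=1) = 0 + 1/4 = 1/4
Marginal P(V) (column sums):
  P(V=0) = 3/4 + 0 = 3/4
  P(V=1) = 0 + 1/4 = 1/4

H(U,V) = -[(3/4)·log₂(3/4) + (1/4)·log₂(1/4)]
  = 0.3113 + 0.5000
  = 0.8113 bits
H(U) = -[(3/4)·log₂(3/4) + (1/4)·log₂(1/4)]
  = 0.3113 + 0.5000
  = 0.8113 bits
H(V) = -[(3/4)·log₂(3/4) + (1/4)·log₂(1/4)]
  = 0.3113 + 0.5000
  = 0.8113 bits

H(U) + H(V) = 0.8113 + 0.8113 = 1.6226 bits
Difference: H(U) + H(V) - H(U,V) = 1.6226 - 0.8113 = 0.8113 bits = I(U;V)

The difference is the mutual information; it is positive here, so U and V are dependent (knowing one reduces uncertainty about the other by 0.8113 bits).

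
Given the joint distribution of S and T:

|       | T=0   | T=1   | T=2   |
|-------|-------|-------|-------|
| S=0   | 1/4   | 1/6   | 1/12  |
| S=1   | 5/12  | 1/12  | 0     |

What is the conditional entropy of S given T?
Marginal P(T) (column sums):
  P(T=0) = 1/4 + 5/12 = 2/3
  P(T=1) = 1/6 + 1/12 = 1/4
  P(T=2) = 1/12 + 0 = 1/12

H(S|T) = -Σ P(S,T)·log₂ P(S|T), where P(S|T) = P(S,T) / P(T)
  (cells with P(S,T) = 0 contribute 0)
  (S=0,T=0): P(S|T) = (1/4)/(2/3) = 3/8;  -(1/4)·log₂(3/8) = 0.3538
  (S=0,T=1): P(S|T) = (1/6)/(1/4) = 2/3;  -(1/6)·log₂(2/3) = 0.0975
  (S=0,T=2): P(S|T) = (1/12)/(1/12) = 1;  -(1/12)·log₂(1) = 0.0000
  (S=1,T=0): P(S|T) = (5/12)/(2/3) = 5/8;  -(5/12)·log₂(5/8) = 0.2825
  (S=1,T=1): P(S|T) = (1/12)/(1/4) = 1/3;  -(1/12)·log₂(1/3) = 0.1321
H(S|T) = 0.3538 + 0.0975 + 0.0000 + 0.2825 + 0.1321
  = 0.8659 bits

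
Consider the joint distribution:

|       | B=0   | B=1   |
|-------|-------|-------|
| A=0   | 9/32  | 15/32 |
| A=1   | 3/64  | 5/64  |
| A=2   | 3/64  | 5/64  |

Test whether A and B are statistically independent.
Marginal P(A) (row sums):
  P(A=0) = 9/32 + 15/32 = 3/4
  P(A=1) = 3/64 + 5/64 = 1/8
  P(A=2) = 3/64 + 5/64 = 1/8
Marginal P(B) (column sums):
  P(B=0) = 9/32 + 3/64 + 3/64 = 3/8
  P(B=1) = 15/32 + 5/64 + 5/64 = 5/8

A and B are independent iff P(A=i,B=j) = P(A=i)·P(B=j) for every cell.
  P(A=0)·P(B=0) = 3/4 × 3/8 = 9/32 = P(A=0,B=0) ✓
  P(A=0)·P(B=1) = 3/4 × 5/8 = 15/32 = P(A=0,B=1) ✓
  P(A=1)·P(B=0) = 1/8 × 3/8 = 3/64 = P(A=1,B=0) ✓
  P(A=1)·P(B=1) = 1/8 × 5/8 = 5/64 = P(A=1,B=1) ✓
  P(A=2)·P(B=0) = 1/8 × 3/8 = 3/64 = P(A=2,B=0) ✓
  P(A=2)·P(B=1) = 1/8 × 5/8 = 5/64 = P(A=2,B=1) ✓

Yes, A and B are independent: every cell factors, so I(A;B) = 0 bits.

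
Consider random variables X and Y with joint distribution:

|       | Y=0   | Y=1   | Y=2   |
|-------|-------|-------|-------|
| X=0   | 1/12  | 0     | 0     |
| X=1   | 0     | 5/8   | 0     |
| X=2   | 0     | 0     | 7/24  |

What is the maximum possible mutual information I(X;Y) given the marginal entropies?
The upper bound on mutual information is I(X;Y) ≤ min(H(X), H(Y)).

Marginal P(X) (row sums):
  P(X=0) = 1/12 + 0 + 0 = 1/12
  P(X=1) = 0 + 5/8 + 0 = 5/8
  P(X=2) = 0 + 0 + 7/24 = 7/24
Marginal P(Y) (column sums):
  P(Y=0) = 1/12 + 0 + 0 = 1/12
  P(Y=1) = 0 + 5/8 + 0 = 5/8
  P(Y=2) = 0 + 0 + 7/24 = 7/24

H(X) = -[(1/12)·log₂(1/12) + (5/8)·log₂(5/8) + (7/24)·log₂(7/24)]
  = 0.2987 + 0.4238 + 0.5185
  = 1.2410 bits
H(Y) = -[(1/12)·log₂(1/12) + (5/8)·log₂(5/8) + (7/24)·log₂(7/24)]
  = 0.2987 + 0.4238 + 0.5185
  = 1.2410 bits

Maximum possible I(X;Y) = min(1.2410, 1.2410) = 1.2410 bits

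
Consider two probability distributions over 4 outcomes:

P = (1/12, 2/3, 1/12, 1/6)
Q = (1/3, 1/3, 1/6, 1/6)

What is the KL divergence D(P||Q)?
D(P||Q) = Σ P(i) log₂(P(i)/Q(i))
  i=0: (1/12) × log₂((1/12)/(1/3)) = (1/12) × log₂(1/4) = -0.1667
  i=1: (2/3) × log₂((2/3)/(1/3)) = (2/3) × log₂(2) = 0.6667
  i=2: (1/12) × log₂((1/12)/(1/6)) = (1/12) × log₂(1/2) = -0.0833
  i=3: (1/6) × log₂((1/6)/(1/6)) = (1/6) × log₂(1) = 0.0000
D(P||Q) = -0.1667 + 0.6667 - 0.0833 + 0.0000
  = 0.4167 bits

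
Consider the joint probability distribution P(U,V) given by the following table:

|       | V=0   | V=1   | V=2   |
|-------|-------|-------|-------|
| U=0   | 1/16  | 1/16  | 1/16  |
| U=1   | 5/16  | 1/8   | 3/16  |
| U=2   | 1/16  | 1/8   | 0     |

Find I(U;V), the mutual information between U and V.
Marginal P(U) (row sums):
  P(U=0) = 1/16 + 1/16 + 1/16 = 3/16
  P(U=1) = 5/16 + 1/8 + 3/16 = 5/8
  P(U=2) = 1/16 + 1/8 + 0 = 3/16
Marginal P(V) (column sums):
  P(V=0) = 1/16 + 5/16 + 1/16 = 7/16
  P(V=1) = 1/16 + 1/8 + 1/8 = 5/16
  P(V=2) = 1/16 + 3/16 + 0 = 1/4

H(U) = -[(3/16)·log₂(3/16) + (5/8)·log₂(5/8) + (3/16)·log₂(3/16)]
  = 0.4528 + 0.4238 + 0.4528
  = 1.3294 bits
H(V) = -[(7/16)·log₂(7/16) + (5/16)·log₂(5/16) + (1/4)·log₂(1/4)]
  = 0.5218 + 0.5244 + 0.5000
  = 1.5462 bits
H(U,V) = -[(1/16)·log₂(1/16) + (1/16)·log₂(1/16) + (1/16)·log₂(1/16) + (5/16)·log₂(5/16) + (1/8)·log₂(1/8) + (3/16)·log₂(3/16) + (1/16)·log₂(1/16) + (1/8)·log₂(1/8)]
  = 0.2500 + 0.2500 + 0.2500 + 0.5244 + 0.3750 + 0.4528 + 0.2500 + 0.3750
  = 2.7272 bits

I(U;V) = H(U) + H(V) - H(U,V)
  = 1.3294 + 1.5462 - 2.7272
  = 0.1484 bits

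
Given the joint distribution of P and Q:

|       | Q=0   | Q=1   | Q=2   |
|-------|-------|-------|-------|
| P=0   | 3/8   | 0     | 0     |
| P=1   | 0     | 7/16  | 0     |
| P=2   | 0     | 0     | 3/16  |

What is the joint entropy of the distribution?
H(P,Q) = -Σ P(P,Q) log₂ P(P,Q), summed over the non-zero cells:
H(P,Q) = -[(3/8)·log₂(3/8) + (7/16)·log₂(7/16) + (3/16)·log₂(3/16)]
  = 0.5306 + 0.5218 + 0.4528
  = 1.5052 bits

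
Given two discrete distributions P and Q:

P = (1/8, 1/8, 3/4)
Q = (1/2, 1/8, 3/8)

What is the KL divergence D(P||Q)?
D(P||Q) = Σ P(i) log₂(P(i)/Q(i))
  i=0: (1/8) × log₂((1/8)/(1/2)) = (1/8) × log₂(1/4) = -0.2500
  i=1: (1/8) × log₂((1/8)/(1/8)) = (1/8) × log₂(1) = 0.0000
  i=2: (3/4) × log₂((3/4)/(3/8)) = (3/4) × log₂(2) = 0.7500
D(P||Q) = -0.2500 + 0.0000 + 0.7500
  = 0.5000 bits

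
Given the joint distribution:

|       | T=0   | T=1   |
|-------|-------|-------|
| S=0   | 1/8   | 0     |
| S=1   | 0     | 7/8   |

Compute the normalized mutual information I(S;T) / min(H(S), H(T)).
Marginal P(S) (row sums):
  P(S=0) = 1/8 + 0 = 1/8
  P(S=1) = 0 + 7/8 = 7/8
Marginal P(T) (column sums):
  P(T=0) = 1/8 + 0 = 1/8
  P(T=1) = 0 + 7/8 = 7/8

H(S) = -[(1/8)·log₂(1/8) + (7/8)·log₂(7/8)]
  = 0.3750 + 0.1686
  = 0.5436 bits
H(T) = -[(1/8)·log₂(1/8) + (7/8)·log₂(7/8)]
  = 0.3750 + 0.1686
  = 0.5436 bits
H(S,T) = -[(1/8)·log₂(1/8) + (7/8)·log₂(7/8)]
  = 0.3750 + 0.1686
  = 0.5436 bits

I(S;T) = H(S) + H(T) - H(S,T)
  = 0.5436 + 0.5436 - 0.5436
  = 0.5436 bits

min(H(S), H(T)) = min(0.5436, 0.5436) = 0.5436 bits
Normalized MI = 0.5436 / 0.5436 = 1.0000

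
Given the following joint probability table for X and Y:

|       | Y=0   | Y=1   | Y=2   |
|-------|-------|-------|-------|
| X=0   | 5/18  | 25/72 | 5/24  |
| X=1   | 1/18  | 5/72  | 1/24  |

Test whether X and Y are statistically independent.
Marginal P(X) (row sums):
  P(X=0) = 5/18 + 25/72 + 5/24 = 5/6
  P(X=1) = 1/18 + 5/72 + 1/24 = 1/6
Marginal P(Y) (column sums):
  P(Y=0) = 5/18 + 1/18 = 1/3
  P(Y=1) = 25/72 + 5/72 = 5/12
  P(Y=2) = 5/24 + 1/24 = 1/4

X and Y are independent iff P(X=i,Y=j) = P(X=i)·P(Y=j) for every cell.
  P(X=0)·P(Y=0) = 5/6 × 1/3 = 5/18 = P(X=0,Y=0) ✓
  P(X=0)·P(Y=1) = 5/6 × 5/12 = 25/72 = P(X=0,Y=1) ✓
  P(X=0)·P(Y=2) = 5/6 × 1/4 = 5/24 = P(X=0,Y=2) ✓
  P(X=1)·P(Y=0) = 1/6 × 1/3 = 1/18 = P(X=1,Y=0) ✓
  P(X=1)·P(Y=1) = 1/6 × 5/12 = 5/72 = P(X=1,Y=1) ✓
  P(X=1)·P(Y=2) = 1/6 × 1/4 = 1/24 = P(X=1,Y=2) ✓

Yes, X and Y are independent: every cell factors, so I(X;Y) = 0 bits.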